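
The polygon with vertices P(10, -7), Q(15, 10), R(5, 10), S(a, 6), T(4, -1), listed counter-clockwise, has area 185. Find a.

The doubled signed area Σ (x_i y_{i+1} − x_{i+1} y_i) is linear in a.
With a=0 it equals 293; the coefficient of a is -11 (from the two edges through S).
So -11·a + 293 = 2·185 = 370 ⇒ a = -7.

-7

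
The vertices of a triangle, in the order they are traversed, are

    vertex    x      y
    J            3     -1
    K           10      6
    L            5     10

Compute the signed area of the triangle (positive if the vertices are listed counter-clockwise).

Apply the shoelace (surveyor's) formula: 2A = Σ (x_i·y_{i+1} − x_{i+1}·y_i), indices taken mod 3.
Σ = (28) + (70) + (-35) = 63
Signed area = Σ/2 = 31.5 (positive ⇒ counter-clockwise traversal).

31.5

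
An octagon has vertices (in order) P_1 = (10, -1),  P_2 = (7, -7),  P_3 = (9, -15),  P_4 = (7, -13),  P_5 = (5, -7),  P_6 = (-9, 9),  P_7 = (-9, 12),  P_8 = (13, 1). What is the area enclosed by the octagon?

Σ = (-63) + (-42) + (-12) + (16) + (-18) + (-27) + (-165) + (-23) = -334
Area = |Σ|/2 = 167.

167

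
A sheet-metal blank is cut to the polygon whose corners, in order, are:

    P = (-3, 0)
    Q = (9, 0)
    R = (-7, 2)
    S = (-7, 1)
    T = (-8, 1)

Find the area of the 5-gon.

14.5

Apply the shoelace formula: 2A = Σ (x_i·y_{i+1} − x_{i+1}·y_i), indices taken mod 5.
Σ = (0) + (18) + (7) + (1) + (3) = 29
Area = |Σ|/2 = 14.5.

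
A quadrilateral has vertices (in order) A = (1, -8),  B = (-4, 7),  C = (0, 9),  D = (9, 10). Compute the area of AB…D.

Apply Gauss's area formula: 2A = Σ (x_i·y_{i+1} − x_{i+1}·y_i), indices taken mod 4.
A→B: (1)(7) − (-4)(-8) = -25
B→C: (-4)(9) − (0)(7) = -36
C→D: (0)(10) − (9)(9) = -81
D→A: (9)(-8) − (1)(10) = -82
Σ = -224
Area = |Σ|/2 = 112.

112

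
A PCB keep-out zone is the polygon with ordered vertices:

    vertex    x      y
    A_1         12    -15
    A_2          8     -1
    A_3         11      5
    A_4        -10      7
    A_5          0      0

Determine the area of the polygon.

Apply Gauss's area formula: 2A = Σ (x_i·y_{i+1} − x_{i+1}·y_i), indices taken mod 5.
Σ = (108) + (51) + (127) + (0) + (0) = 286
Area = |Σ|/2 = 143.

143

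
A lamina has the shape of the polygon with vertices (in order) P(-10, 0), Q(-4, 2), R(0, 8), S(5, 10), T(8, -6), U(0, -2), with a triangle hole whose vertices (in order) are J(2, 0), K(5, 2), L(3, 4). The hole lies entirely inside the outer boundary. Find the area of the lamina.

Outer boundary:
Apply the shoelace formula: 2A = Σ (x_i·y_{i+1} − x_{i+1}·y_i), indices taken mod 6.
Σ = (-20) + (-32) + (-40) + (-110) + (-16) + (-20) = -238
Area = |Σ|/2 = 119.
Hole:
Apply the surveyor's formula: 2A = Σ (x_i·y_{i+1} − x_{i+1}·y_i), indices taken mod 3.
J→K: (2)(2) − (5)(0) = 4
K→L: (5)(4) − (3)(2) = 14
L→J: (3)(0) − (2)(4) = -8
Σ = 10
Area = |Σ|/2 = 5.
Net area = 119 − 5 = 114.

114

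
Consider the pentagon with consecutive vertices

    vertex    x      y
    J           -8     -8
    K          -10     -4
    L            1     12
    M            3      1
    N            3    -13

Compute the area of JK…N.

184.5

Cross-terms: -48, -116, -35, -42, -128  ⇒  Σ = -369
Area = |Σ|/2 = 184.5.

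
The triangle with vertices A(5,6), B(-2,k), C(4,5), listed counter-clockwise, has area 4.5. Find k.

Write out the shoelace sum; only the two edges meeting at B involve k:
2·Area = [(5·k − (-2)·6) + ((-2)·5 − 4·k)] + -1
       = 1·k + 1 = 9
⇒ k = 8.

8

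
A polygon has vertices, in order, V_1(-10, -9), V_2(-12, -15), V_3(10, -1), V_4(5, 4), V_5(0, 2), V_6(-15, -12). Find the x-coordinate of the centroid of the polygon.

Apply the shoelace formula. First the cross-terms c_i = x_i·y_{i+1} − x_{i+1}·y_i:
  42, 162, 45, 10, 30, 15  ⇒  2A = 304, A = 152.
Then Σ (x_i + x_{i+1})·c_i = -1348, so x̄ = -1348 / (6·152) = -337/228.

-337/228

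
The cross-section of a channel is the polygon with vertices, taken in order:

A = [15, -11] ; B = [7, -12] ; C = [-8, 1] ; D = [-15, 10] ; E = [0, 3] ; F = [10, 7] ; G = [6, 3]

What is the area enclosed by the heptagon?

227.5

Apply the surveyor's formula: 2A = Σ (x_i·y_{i+1} − x_{i+1}·y_i), indices taken mod 7.
Cross-terms: -103, -89, -65, -45, -30, -12, -111  ⇒  Σ = -455
Area = |Σ|/2 = 227.5.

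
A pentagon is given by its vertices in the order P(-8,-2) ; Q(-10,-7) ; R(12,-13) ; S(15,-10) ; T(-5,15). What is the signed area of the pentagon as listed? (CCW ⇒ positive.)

315

Apply the shoelace formula: 2A = Σ (x_i·y_{i+1} − x_{i+1}·y_i), indices taken mod 5.
Σ = (36) + (214) + (75) + (175) + (130) = 630
Signed area = Σ/2 = 315 (positive ⇒ counter-clockwise traversal).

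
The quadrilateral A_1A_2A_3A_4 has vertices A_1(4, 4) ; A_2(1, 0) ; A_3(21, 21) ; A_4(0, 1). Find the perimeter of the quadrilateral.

68

|A_1A_2| = √((-3)² + (-4)²) = √25 = 5
|A_2A_3| = √((20)² + (21)²) = √841 = 29
|A_3A_4| = √((-21)² + (-20)²) = √841 = 29
|A_4A_1| = √((4)² + (3)²) = √25 = 5
Perimeter = 5 + 29 + 29 + 5 = 68.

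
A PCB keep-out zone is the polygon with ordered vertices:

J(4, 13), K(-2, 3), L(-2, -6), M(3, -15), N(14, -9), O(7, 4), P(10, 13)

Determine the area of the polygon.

Apply Gauss's area formula: 2A = Σ (x_i·y_{i+1} − x_{i+1}·y_i), indices taken mod 7.
Σ = (38) + (18) + (48) + (183) + (119) + (51) + (78) = 535
Area = |Σ|/2 = 267.5.

267.5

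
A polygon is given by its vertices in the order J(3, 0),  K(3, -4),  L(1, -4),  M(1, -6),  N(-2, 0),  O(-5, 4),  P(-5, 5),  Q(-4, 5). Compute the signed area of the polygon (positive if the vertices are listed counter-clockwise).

J→K: (3)(-4) − (3)(0) = -12
K→L: (3)(-4) − (1)(-4) = -8
L→M: (1)(-6) − (1)(-4) = -2
M→N: (1)(0) − (-2)(-6) = -12
N→O: (-2)(4) − (-5)(0) = -8
O→P: (-5)(5) − (-5)(4) = -5
P→Q: (-5)(5) − (-4)(5) = -5
Q→J: (-4)(0) − (3)(5) = -15
Σ = -67
Signed area = Σ/2 = -33.5 (negative ⇒ clockwise traversal).

-33.5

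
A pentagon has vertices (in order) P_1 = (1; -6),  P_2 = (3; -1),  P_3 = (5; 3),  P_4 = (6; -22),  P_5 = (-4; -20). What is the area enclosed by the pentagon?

130.5

Apply Gauss's area formula: 2A = Σ (x_i·y_{i+1} − x_{i+1}·y_i), indices taken mod 5.
P_1→P_2: (1)(-1) − (3)(-6) = 17
P_2→P_3: (3)(3) − (5)(-1) = 14
P_3→P_4: (5)(-22) − (6)(3) = -128
P_4→P_5: (6)(-20) − (-4)(-22) = -208
P_5→P_1: (-4)(-6) − (1)(-20) = 44
Σ = -261
Area = |Σ|/2 = 130.5.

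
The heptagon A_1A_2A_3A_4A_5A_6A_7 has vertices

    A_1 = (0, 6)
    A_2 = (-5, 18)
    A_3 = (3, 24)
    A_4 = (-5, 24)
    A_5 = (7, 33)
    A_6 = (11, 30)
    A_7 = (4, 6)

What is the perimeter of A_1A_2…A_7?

|A_1A_2| = √((-5)² + (12)²) = √169 = 13
|A_2A_3| = √((8)² + (6)²) = √100 = 10
|A_3A_4| = √((-8)² + (0)²) = √64 = 8
|A_4A_5| = √((12)² + (9)²) = √225 = 15
|A_5A_6| = √((4)² + (-3)²) = √25 = 5
|A_6A_7| = √((-7)² + (-24)²) = √625 = 25
|A_7A_1| = √((-4)² + (0)²) = √16 = 4
Perimeter = 13 + 10 + 8 + 15 + 5 + 25 + 4 = 80.

80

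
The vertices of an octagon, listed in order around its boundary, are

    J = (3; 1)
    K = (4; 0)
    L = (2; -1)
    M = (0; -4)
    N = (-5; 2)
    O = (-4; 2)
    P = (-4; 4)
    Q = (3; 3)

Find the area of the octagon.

38

Apply Gauss's area formula: 2A = Σ (x_i·y_{i+1} − x_{i+1}·y_i), indices taken mod 8.
Cross-terms: -4, -4, -8, -20, -2, -8, -24, -6  ⇒  Σ = -76
Area = |Σ|/2 = 38.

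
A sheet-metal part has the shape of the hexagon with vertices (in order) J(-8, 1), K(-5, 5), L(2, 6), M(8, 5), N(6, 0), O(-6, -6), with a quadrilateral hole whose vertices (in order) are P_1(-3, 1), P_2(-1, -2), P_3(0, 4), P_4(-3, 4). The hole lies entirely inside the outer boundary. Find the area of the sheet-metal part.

104.5

Outer boundary:
Apply the surveyor's formula: 2A = Σ (x_i·y_{i+1} − x_{i+1}·y_i), indices taken mod 6.
Cross-terms: -35, -40, -38, -30, -36, -54  ⇒  Σ = -233
Area = |Σ|/2 = 116.5.
Hole:
Apply Gauss's area formula: 2A = Σ (x_i·y_{i+1} − x_{i+1}·y_i), indices taken mod 4.
P_1→P_2: (-3)(-2) − (-1)(1) = 7
P_2→P_3: (-1)(4) − (0)(-2) = -4
P_3→P_4: (0)(4) − (-3)(4) = 12
P_4→P_1: (-3)(1) − (-3)(4) = 9
Σ = 24
Area = |Σ|/2 = 12.
Net area = 116.5 − 12 = 104.5.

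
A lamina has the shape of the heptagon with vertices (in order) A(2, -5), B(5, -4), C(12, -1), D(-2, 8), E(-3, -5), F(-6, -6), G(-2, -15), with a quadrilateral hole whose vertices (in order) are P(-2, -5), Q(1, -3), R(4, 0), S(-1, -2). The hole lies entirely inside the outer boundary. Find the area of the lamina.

Outer boundary:
Apply the shoelace (surveyor's) formula: 2A = Σ (x_i·y_{i+1} − x_{i+1}·y_i), indices taken mod 7.
Σ = (17) + (43) + (94) + (34) + (-12) + (78) + (40) = 294
Area = |Σ|/2 = 147.
Hole:
Σ = (11) + (12) + (-8) + (1) = 16
Area = |Σ|/2 = 8.
Net area = 147 − 8 = 139.

139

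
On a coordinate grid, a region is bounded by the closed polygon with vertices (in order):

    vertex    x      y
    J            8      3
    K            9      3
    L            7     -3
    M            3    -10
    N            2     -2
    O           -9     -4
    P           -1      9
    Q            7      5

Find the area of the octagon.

Apply Gauss's area formula: 2A = Σ (x_i·y_{i+1} − x_{i+1}·y_i), indices taken mod 8.
J→K: (8)(3) − (9)(3) = -3
K→L: (9)(-3) − (7)(3) = -48
L→M: (7)(-10) − (3)(-3) = -61
M→N: (3)(-2) − (2)(-10) = 14
N→O: (2)(-4) − (-9)(-2) = -26
O→P: (-9)(9) − (-1)(-4) = -85
P→Q: (-1)(5) − (7)(9) = -68
Q→J: (7)(3) − (8)(5) = -19
Σ = -296
Area = |Σ|/2 = 148.

148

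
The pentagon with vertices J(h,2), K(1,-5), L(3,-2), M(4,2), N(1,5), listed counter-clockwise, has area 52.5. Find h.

Write out the shoelace sum; only the two edges meeting at J involve h:
2·Area = [(1·2 − h·5) + (h·(-5) − 1·2)] + 45
       = -10·h + 45 = 105
⇒ h = -6.

-6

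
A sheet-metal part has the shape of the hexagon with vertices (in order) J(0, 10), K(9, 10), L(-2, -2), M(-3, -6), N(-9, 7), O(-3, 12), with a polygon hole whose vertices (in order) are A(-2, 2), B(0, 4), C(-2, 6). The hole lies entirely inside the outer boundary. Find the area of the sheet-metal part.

133

Outer boundary:
Apply Gauss's area formula: 2A = Σ (x_i·y_{i+1} − x_{i+1}·y_i), indices taken mod 6.
Cross-terms: -90, 2, 6, -75, -87, -30  ⇒  Σ = -274
Area = |Σ|/2 = 137.
Hole:
Σ = (-8) + (8) + (8) = 8
Area = |Σ|/2 = 4.
Net area = 137 − 4 = 133.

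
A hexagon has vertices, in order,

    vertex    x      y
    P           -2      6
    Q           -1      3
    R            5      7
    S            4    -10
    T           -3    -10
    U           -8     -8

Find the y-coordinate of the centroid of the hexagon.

Apply the surveyor's formula. First the cross-terms c_i = x_i·y_{i+1} − x_{i+1}·y_i:
  0, -22, -78, -70, -56, -64  ⇒  2A = -290, A = -145.
Then Σ (y_i + y_{i+1})·c_i = 2550, so ȳ = 2550 / (6·(-145)) = -85/29.

-85/29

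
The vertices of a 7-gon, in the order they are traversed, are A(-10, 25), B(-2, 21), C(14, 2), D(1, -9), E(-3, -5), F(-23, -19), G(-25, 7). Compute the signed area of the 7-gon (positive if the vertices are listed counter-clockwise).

Apply the surveyor's formula: 2A = Σ (x_i·y_{i+1} − x_{i+1}·y_i), indices taken mod 7.
Σ = (-160) + (-298) + (-128) + (-32) + (-58) + (-636) + (-555) = -1867
Signed area = Σ/2 = -933.5 (negative ⇒ clockwise traversal).

-933.5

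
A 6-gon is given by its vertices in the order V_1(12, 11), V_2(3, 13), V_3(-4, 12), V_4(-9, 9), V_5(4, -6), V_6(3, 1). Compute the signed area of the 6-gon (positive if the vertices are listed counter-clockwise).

172

Cross-terms: 123, 88, 72, 18, 22, 21  ⇒  Σ = 344
Signed area = Σ/2 = 172 (positive ⇒ counter-clockwise traversal).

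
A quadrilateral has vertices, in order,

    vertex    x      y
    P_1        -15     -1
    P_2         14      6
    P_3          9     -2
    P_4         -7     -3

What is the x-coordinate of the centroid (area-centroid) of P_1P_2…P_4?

Apply the surveyor's formula. First the cross-terms c_i = x_i·y_{i+1} − x_{i+1}·y_i:
  -76, -82, -41, -38  ⇒  2A = -237, A = -118.5.
Then Σ (x_i + x_{i+1})·c_i = -1056, so x̄ = -1056 / (6·(-118.5)) = 352/237.

352/237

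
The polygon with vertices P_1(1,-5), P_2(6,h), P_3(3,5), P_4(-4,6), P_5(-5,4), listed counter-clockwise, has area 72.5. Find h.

The doubled signed area Σ (x_i y_{i+1} − x_{i+1} y_i) is linear in h.
With h=0 it equals 133; the coefficient of h is -2 (from the two edges through P_2).
So -2·h + 133 = 2·72.5 = 145 ⇒ h = -6.

-6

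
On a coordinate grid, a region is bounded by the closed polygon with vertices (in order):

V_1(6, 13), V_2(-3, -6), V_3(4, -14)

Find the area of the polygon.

V_1→V_2: (6)(-6) − (-3)(13) = 3
V_2→V_3: (-3)(-14) − (4)(-6) = 66
V_3→V_1: (4)(13) − (6)(-14) = 136
Σ = 205
Area = |Σ|/2 = 102.5.

102.5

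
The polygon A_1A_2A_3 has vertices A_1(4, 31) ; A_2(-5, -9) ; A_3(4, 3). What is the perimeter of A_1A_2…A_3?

|A_1A_2| = √((-9)² + (-40)²) = √1681 = 41
|A_2A_3| = √((9)² + (12)²) = √225 = 15
|A_3A_1| = √((0)² + (28)²) = √784 = 28
Perimeter = 41 + 15 + 28 = 84.

84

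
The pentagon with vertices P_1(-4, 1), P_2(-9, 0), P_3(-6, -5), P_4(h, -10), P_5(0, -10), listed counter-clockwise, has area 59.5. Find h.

-9

The doubled signed area Σ (x_i y_{i+1} − x_{i+1} y_i) is linear in h.
With h=0 it equals 74; the coefficient of h is -5 (from the two edges through P_4).
So -5·h + 74 = 2·59.5 = 119 ⇒ h = -9.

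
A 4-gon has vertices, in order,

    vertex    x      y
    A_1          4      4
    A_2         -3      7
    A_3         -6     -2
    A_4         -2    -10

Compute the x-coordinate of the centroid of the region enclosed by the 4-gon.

-97/66

Apply the surveyor's formula. First the cross-terms c_i = x_i·y_{i+1} − x_{i+1}·y_i:
  40, 48, 56, 32  ⇒  2A = 176, A = 88.
Then Σ (x_i + x_{i+1})·c_i = -776, so x̄ = -776 / (6·88) = -97/66.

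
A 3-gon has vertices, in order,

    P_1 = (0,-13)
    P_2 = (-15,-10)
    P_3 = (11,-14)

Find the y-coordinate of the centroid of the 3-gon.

-37/3

Apply the shoelace (surveyor's) formula. First the cross-terms c_i = x_i·y_{i+1} − x_{i+1}·y_i:
  -195, 320, -143  ⇒  2A = -18, A = -9.
Then Σ (y_i + y_{i+1})·c_i = 666, so ȳ = 666 / (6·(-9)) = -37/3.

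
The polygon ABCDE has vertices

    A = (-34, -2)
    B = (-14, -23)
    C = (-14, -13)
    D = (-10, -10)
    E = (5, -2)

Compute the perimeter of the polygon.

100

|AB| = √((20)² + (-21)²) = √841 = 29
|BC| = √((0)² + (10)²) = √100 = 10
|CD| = √((4)² + (3)²) = √25 = 5
|DE| = √((15)² + (8)²) = √289 = 17
|EA| = √((-39)² + (0)²) = √1521 = 39
Perimeter = 29 + 10 + 5 + 17 + 39 = 100.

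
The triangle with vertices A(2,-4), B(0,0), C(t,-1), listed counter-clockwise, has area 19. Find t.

Write out the shoelace sum; only the two edges meeting at C involve t:
2·Area = [(0·(-1) − t·0) + (t·(-4) − 2·(-1))] + 0
       = -4·t + 2 = 38
⇒ t = -9.

-9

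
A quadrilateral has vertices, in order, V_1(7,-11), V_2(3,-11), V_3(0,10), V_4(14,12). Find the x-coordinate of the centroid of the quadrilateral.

87/14

Apply the surveyor's formula. First the cross-terms c_i = x_i·y_{i+1} − x_{i+1}·y_i:
  -44, 30, -140, -238  ⇒  2A = -392, A = -196.
Then Σ (x_i + x_{i+1})·c_i = -7308, so x̄ = -7308 / (6·(-196)) = 87/14.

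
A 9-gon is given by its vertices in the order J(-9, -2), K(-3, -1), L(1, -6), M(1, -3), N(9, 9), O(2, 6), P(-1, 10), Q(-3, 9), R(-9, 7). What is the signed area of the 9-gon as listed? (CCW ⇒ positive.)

142.5

Apply the shoelace formula: 2A = Σ (x_i·y_{i+1} − x_{i+1}·y_i), indices taken mod 9.
Σ = (3) + (19) + (3) + (36) + (36) + (26) + (21) + (60) + (81) = 285
Signed area = Σ/2 = 142.5 (positive ⇒ counter-clockwise traversal).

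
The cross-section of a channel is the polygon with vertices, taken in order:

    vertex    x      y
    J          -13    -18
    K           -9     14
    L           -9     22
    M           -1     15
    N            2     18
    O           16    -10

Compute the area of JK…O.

651.5

Apply the shoelace formula: 2A = Σ (x_i·y_{i+1} − x_{i+1}·y_i), indices taken mod 6.
Σ = (-344) + (-72) + (-113) + (-48) + (-308) + (-418) = -1303
Area = |Σ|/2 = 651.5.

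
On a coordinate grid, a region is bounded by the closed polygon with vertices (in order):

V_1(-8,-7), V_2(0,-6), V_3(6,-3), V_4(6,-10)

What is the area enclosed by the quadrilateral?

40

Apply the shoelace (surveyor's) formula: 2A = Σ (x_i·y_{i+1} − x_{i+1}·y_i), indices taken mod 4.
Σ = (48) + (36) + (-42) + (-122) = -80
Area = |Σ|/2 = 40.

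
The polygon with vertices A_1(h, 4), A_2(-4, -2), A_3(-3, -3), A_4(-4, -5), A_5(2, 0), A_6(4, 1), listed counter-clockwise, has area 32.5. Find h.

The doubled signed area Σ (x_i y_{i+1} − x_{i+1} y_i) is linear in h.
With h=0 it equals 53; the coefficient of h is -3 (from the two edges through A_1).
So -3·h + 53 = 2·32.5 = 65 ⇒ h = -4.

-4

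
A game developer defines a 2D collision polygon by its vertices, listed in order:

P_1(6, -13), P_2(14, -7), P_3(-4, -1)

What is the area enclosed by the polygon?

78

Σ = (140) + (-42) + (58) = 156
Area = |Σ|/2 = 78.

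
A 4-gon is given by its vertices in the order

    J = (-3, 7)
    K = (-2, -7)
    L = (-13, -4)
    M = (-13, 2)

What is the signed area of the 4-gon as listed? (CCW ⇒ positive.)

-105.5

Apply the shoelace formula: 2A = Σ (x_i·y_{i+1} − x_{i+1}·y_i), indices taken mod 4.
Cross-terms: 35, -83, -78, -85  ⇒  Σ = -211
Signed area = Σ/2 = -105.5 (negative ⇒ clockwise traversal).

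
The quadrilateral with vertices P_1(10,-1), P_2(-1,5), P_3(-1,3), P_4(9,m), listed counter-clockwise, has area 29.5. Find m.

-4

The doubled signed area Σ (x_i y_{i+1} − x_{i+1} y_i) is linear in m.
With m=0 it equals 15; the coefficient of m is -11 (from the two edges through P_4).
So -11·m + 15 = 2·29.5 = 59 ⇒ m = -4.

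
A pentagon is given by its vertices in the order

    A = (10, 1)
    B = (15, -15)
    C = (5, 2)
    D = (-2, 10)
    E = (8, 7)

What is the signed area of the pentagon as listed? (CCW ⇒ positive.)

-81

Apply Gauss's area formula: 2A = Σ (x_i·y_{i+1} − x_{i+1}·y_i), indices taken mod 5.
Σ = (-165) + (105) + (54) + (-94) + (-62) = -162
Signed area = Σ/2 = -81 (negative ⇒ clockwise traversal).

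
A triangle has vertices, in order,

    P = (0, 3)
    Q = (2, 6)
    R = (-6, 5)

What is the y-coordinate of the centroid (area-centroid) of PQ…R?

14/3

Apply the shoelace formula. First the cross-terms c_i = x_i·y_{i+1} − x_{i+1}·y_i:
  -6, 46, -18  ⇒  2A = 22, A = 11.
Then Σ (y_i + y_{i+1})·c_i = 308, so ȳ = 308 / (6·11) = 14/3.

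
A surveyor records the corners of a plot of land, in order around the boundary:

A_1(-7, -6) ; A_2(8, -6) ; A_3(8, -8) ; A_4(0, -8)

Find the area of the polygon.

Apply Gauss's area formula: 2A = Σ (x_i·y_{i+1} − x_{i+1}·y_i), indices taken mod 4.
Σ = (90) + (-16) + (-64) + (-56) = -46
Area = |Σ|/2 = 23.

23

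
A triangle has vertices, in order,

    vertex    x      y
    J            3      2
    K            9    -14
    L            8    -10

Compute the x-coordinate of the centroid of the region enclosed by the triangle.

20/3

Apply Gauss's area formula. First the cross-terms c_i = x_i·y_{i+1} − x_{i+1}·y_i:
  -60, 22, 46  ⇒  2A = 8, A = 4.
Then Σ (x_i + x_{i+1})·c_i = 160, so x̄ = 160 / (6·4) = 20/3.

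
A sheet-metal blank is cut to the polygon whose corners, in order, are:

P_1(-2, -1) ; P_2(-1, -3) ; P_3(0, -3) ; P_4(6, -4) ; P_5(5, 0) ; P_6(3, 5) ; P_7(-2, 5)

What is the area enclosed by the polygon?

54

Apply Gauss's area formula: 2A = Σ (x_i·y_{i+1} − x_{i+1}·y_i), indices taken mod 7.
Σ = (5) + (3) + (18) + (20) + (25) + (25) + (12) = 108
Area = |Σ|/2 = 54.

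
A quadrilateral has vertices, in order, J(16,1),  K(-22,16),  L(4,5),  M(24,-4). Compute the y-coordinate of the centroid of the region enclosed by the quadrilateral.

Apply the shoelace (surveyor's) formula. First the cross-terms c_i = x_i·y_{i+1} − x_{i+1}·y_i:
  278, -174, -136, 88  ⇒  2A = 56, A = 28.
Then Σ (y_i + y_{i+1})·c_i = 672, so ȳ = 672 / (6·28) = 4.

4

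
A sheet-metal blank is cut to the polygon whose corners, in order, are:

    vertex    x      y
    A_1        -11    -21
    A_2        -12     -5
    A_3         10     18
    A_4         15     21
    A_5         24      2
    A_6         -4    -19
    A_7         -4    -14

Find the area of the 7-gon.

717.5

A_1→A_2: (-11)(-5) − (-12)(-21) = -197
A_2→A_3: (-12)(18) − (10)(-5) = -166
A_3→A_4: (10)(21) − (15)(18) = -60
A_4→A_5: (15)(2) − (24)(21) = -474
A_5→A_6: (24)(-19) − (-4)(2) = -448
A_6→A_7: (-4)(-14) − (-4)(-19) = -20
A_7→A_1: (-4)(-21) − (-11)(-14) = -70
Σ = -1435
Area = |Σ|/2 = 717.5.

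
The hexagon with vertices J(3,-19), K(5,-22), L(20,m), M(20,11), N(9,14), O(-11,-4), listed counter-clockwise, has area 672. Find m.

Write out the shoelace sum; only the two edges meeting at L involve m:
2·Area = [(5·m − 20·(-22)) + (20·11 − 20·m)] + 549
       = -15·m + 1209 = 1344
⇒ m = -9.

-9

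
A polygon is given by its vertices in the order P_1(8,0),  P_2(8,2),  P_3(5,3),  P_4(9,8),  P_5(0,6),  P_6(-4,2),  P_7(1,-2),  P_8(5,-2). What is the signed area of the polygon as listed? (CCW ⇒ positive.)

75.5

Apply Gauss's area formula: 2A = Σ (x_i·y_{i+1} − x_{i+1}·y_i), indices taken mod 8.
Σ = (16) + (14) + (13) + (54) + (24) + (6) + (8) + (16) = 151
Signed area = Σ/2 = 75.5 (positive ⇒ counter-clockwise traversal).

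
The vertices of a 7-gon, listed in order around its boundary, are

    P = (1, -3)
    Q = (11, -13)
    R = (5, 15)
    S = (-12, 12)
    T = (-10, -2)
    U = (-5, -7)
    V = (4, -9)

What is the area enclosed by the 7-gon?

Σ = (20) + (230) + (240) + (144) + (60) + (73) + (-3) = 764
Area = |Σ|/2 = 382.

382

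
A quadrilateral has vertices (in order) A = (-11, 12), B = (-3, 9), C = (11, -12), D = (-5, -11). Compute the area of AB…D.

Apply the shoelace formula: 2A = Σ (x_i·y_{i+1} − x_{i+1}·y_i), indices taken mod 4.
Σ = (-63) + (-63) + (-181) + (-181) = -488
Area = |Σ|/2 = 244.

244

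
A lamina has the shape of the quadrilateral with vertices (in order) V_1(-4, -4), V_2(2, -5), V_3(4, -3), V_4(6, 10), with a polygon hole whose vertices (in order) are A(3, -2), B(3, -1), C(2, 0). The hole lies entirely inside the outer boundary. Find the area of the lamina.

Outer boundary:
Apply Gauss's area formula: 2A = Σ (x_i·y_{i+1} − x_{i+1}·y_i), indices taken mod 4.
Σ = (28) + (14) + (58) + (16) = 116
Area = |Σ|/2 = 58.
Hole:
Cross-terms: 3, 2, -4  ⇒  Σ = 1
Area = |Σ|/2 = 0.5.
Net area = 58 − 0.5 = 57.5.

57.5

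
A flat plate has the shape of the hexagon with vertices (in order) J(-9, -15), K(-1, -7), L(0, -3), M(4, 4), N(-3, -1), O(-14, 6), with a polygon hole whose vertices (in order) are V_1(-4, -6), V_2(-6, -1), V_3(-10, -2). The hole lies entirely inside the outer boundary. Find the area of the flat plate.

140.5

Outer boundary:
Apply Gauss's area formula: 2A = Σ (x_i·y_{i+1} − x_{i+1}·y_i), indices taken mod 6.
J→K: (-9)(-7) − (-1)(-15) = 48
K→L: (-1)(-3) − (0)(-7) = 3
L→M: (0)(4) − (4)(-3) = 12
M→N: (4)(-1) − (-3)(4) = 8
N→O: (-3)(6) − (-14)(-1) = -32
O→J: (-14)(-15) − (-9)(6) = 264
Σ = 303
Area = |Σ|/2 = 151.5.
Hole:
Apply the surveyor's formula: 2A = Σ (x_i·y_{i+1} − x_{i+1}·y_i), indices taken mod 3.
Σ = (-32) + (2) + (52) = 22
Area = |Σ|/2 = 11.
Net area = 151.5 − 11 = 140.5.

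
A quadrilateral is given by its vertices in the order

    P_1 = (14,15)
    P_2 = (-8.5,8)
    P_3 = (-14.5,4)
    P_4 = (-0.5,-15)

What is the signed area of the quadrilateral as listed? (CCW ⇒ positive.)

371.75

Σ = (239.5) + (82) + (219.5) + (202.5) = 743.5
Signed area = Σ/2 = 371.75 (positive ⇒ counter-clockwise traversal).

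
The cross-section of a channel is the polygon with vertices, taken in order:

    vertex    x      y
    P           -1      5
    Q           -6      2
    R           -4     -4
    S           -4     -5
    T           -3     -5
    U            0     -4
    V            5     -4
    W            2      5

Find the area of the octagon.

Apply Gauss's area formula: 2A = Σ (x_i·y_{i+1} − x_{i+1}·y_i), indices taken mod 8.
Cross-terms: 28, 32, 4, 5, 12, 20, 33, 15  ⇒  Σ = 149
Area = |Σ|/2 = 74.5.

74.5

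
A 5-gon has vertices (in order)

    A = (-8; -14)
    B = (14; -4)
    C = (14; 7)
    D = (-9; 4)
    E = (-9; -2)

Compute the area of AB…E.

332.5

Apply the shoelace formula: 2A = Σ (x_i·y_{i+1} − x_{i+1}·y_i), indices taken mod 5.
Σ = (228) + (154) + (119) + (54) + (110) = 665
Area = |Σ|/2 = 332.5.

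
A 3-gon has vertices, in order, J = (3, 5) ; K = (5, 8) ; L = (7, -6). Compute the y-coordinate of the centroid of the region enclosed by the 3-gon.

Apply the shoelace formula. First the cross-terms c_i = x_i·y_{i+1} − x_{i+1}·y_i:
  -1, -86, 53  ⇒  2A = -34, A = -17.
Then Σ (y_i + y_{i+1})·c_i = -238, so ȳ = -238 / (6·(-17)) = 7/3.

7/3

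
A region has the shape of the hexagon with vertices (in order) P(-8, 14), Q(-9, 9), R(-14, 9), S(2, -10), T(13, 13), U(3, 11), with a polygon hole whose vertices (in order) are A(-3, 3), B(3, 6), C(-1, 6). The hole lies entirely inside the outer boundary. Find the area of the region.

Outer boundary:
Cross-terms: 54, 45, 122, 156, 104, 130  ⇒  Σ = 611
Area = |Σ|/2 = 305.5.
Hole:
Apply the shoelace (surveyor's) formula: 2A = Σ (x_i·y_{i+1} − x_{i+1}·y_i), indices taken mod 3.
Σ = (-27) + (24) + (15) = 12
Area = |Σ|/2 = 6.
Net area = 305.5 − 6 = 299.5.

299.5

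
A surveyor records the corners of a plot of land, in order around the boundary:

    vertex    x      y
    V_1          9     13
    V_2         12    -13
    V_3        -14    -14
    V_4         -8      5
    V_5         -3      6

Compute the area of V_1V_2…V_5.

465.5

Apply the shoelace formula: 2A = Σ (x_i·y_{i+1} − x_{i+1}·y_i), indices taken mod 5.
V_1→V_2: (9)(-13) − (12)(13) = -273
V_2→V_3: (12)(-14) − (-14)(-13) = -350
V_3→V_4: (-14)(5) − (-8)(-14) = -182
V_4→V_5: (-8)(6) − (-3)(5) = -33
V_5→V_1: (-3)(13) − (9)(6) = -93
Σ = -931
Area = |Σ|/2 = 465.5.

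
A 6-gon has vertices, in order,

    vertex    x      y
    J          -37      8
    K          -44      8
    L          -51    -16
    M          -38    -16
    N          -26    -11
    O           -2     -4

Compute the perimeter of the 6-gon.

120

|JK| = √((-7)² + (0)²) = √49 = 7
|KL| = √((-7)² + (-24)²) = √625 = 25
|LM| = √((13)² + (0)²) = √169 = 13
|MN| = √((12)² + (5)²) = √169 = 13
|NO| = √((24)² + (7)²) = √625 = 25
|OJ| = √((-35)² + (12)²) = √1369 = 37
Perimeter = 7 + 25 + 13 + 13 + 25 + 37 = 120.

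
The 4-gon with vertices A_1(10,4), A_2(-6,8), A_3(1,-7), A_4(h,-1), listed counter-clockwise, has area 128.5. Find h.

10

Write out the shoelace sum; only the two edges meeting at A_4 involve h:
2·Area = [(1·(-1) − h·(-7)) + (h·4 − 10·(-1))] + 138
       = 11·h + 147 = 257
⇒ h = 10.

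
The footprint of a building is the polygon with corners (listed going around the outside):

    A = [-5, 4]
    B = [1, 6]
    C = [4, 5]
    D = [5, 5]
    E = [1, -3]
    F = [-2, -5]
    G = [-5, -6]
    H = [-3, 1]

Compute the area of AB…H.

Σ = (-34) + (-19) + (-5) + (-20) + (-11) + (-13) + (-23) + (-7) = -132
Area = |Σ|/2 = 66.

66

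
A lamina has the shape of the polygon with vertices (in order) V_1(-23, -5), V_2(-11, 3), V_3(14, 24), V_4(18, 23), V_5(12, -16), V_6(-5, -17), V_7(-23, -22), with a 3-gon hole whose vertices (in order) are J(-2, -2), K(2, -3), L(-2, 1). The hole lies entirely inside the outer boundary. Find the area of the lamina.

Outer boundary:
Σ = (-124) + (-306) + (-110) + (-564) + (-284) + (-281) + (-391) = -2060
Area = |Σ|/2 = 1030.
Hole:
Apply the shoelace formula: 2A = Σ (x_i·y_{i+1} − x_{i+1}·y_i), indices taken mod 3.
J→K: (-2)(-3) − (2)(-2) = 10
K→L: (2)(1) − (-2)(-3) = -4
L→J: (-2)(-2) − (-2)(1) = 6
Σ = 12
Area = |Σ|/2 = 6.
Net area = 1030 − 6 = 1024.

1024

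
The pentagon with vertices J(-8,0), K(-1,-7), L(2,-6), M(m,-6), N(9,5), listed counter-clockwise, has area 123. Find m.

Write out the shoelace sum; only the two edges meeting at M involve m:
2·Area = [(2·(-6) − m·(-6)) + (m·5 − 9·(-6))] + 116
       = 11·m + 158 = 246
⇒ m = 8.

8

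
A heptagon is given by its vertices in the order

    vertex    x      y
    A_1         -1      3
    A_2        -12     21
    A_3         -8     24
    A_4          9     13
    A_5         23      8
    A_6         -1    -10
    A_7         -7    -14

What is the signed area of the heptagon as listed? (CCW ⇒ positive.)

-482.5

Apply the shoelace (surveyor's) formula: 2A = Σ (x_i·y_{i+1} − x_{i+1}·y_i), indices taken mod 7.
Cross-terms: 15, -120, -320, -227, -222, -56, -35  ⇒  Σ = -965
Signed area = Σ/2 = -482.5 (negative ⇒ clockwise traversal).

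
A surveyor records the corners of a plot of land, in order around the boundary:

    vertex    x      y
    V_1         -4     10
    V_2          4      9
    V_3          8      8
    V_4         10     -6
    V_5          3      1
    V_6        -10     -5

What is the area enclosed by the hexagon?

170.5

Apply the shoelace (surveyor's) formula: 2A = Σ (x_i·y_{i+1} − x_{i+1}·y_i), indices taken mod 6.
Cross-terms: -76, -40, -128, 28, -5, -120  ⇒  Σ = -341
Area = |Σ|/2 = 170.5.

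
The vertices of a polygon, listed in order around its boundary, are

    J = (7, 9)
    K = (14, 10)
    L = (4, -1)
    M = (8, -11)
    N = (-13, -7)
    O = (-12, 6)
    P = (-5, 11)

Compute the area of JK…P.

365.5

Apply the shoelace (surveyor's) formula: 2A = Σ (x_i·y_{i+1} − x_{i+1}·y_i), indices taken mod 7.
J→K: (7)(10) − (14)(9) = -56
K→L: (14)(-1) − (4)(10) = -54
L→M: (4)(-11) − (8)(-1) = -36
M→N: (8)(-7) − (-13)(-11) = -199
N→O: (-13)(6) − (-12)(-7) = -162
O→P: (-12)(11) − (-5)(6) = -102
P→J: (-5)(9) − (7)(11) = -122
Σ = -731
Area = |Σ|/2 = 365.5.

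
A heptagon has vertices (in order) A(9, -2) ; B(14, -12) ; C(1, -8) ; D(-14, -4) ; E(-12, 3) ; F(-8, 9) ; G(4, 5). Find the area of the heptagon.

Apply Gauss's area formula: 2A = Σ (x_i·y_{i+1} − x_{i+1}·y_i), indices taken mod 7.
Cross-terms: -80, -100, -116, -90, -84, -76, -53  ⇒  Σ = -599
Area = |Σ|/2 = 299.5.

299.5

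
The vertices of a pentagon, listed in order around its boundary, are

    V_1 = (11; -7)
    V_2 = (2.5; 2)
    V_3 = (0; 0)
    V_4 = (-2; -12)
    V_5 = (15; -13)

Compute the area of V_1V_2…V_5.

V_1→V_2: (11)(2) − (2.5)(-7) = 39.5
V_2→V_3: (2.5)(0) − (0)(2) = 0
V_3→V_4: (0)(-12) − (-2)(0) = 0
V_4→V_5: (-2)(-13) − (15)(-12) = 206
V_5→V_1: (15)(-7) − (11)(-13) = 38
Σ = 283.5
Area = |Σ|/2 = 141.75.

141.75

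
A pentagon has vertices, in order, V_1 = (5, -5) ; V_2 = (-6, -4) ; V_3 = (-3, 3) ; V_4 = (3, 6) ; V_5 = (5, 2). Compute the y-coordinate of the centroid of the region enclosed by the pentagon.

-25/83

Apply Gauss's area formula. First the cross-terms c_i = x_i·y_{i+1} − x_{i+1}·y_i:
  -50, -30, -27, -24, -35  ⇒  2A = -166, A = -83.
Then Σ (y_i + y_{i+1})·c_i = 150, so ȳ = 150 / (6·(-83)) = -25/83.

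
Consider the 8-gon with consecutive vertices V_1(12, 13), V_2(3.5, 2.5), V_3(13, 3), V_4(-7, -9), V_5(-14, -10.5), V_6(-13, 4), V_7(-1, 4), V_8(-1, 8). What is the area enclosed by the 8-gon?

Apply the shoelace formula: 2A = Σ (x_i·y_{i+1} − x_{i+1}·y_i), indices taken mod 8.
V_1→V_2: (12)(2.5) − (3.5)(13) = -15.5
V_2→V_3: (3.5)(3) − (13)(2.5) = -22
V_3→V_4: (13)(-9) − (-7)(3) = -96
V_4→V_5: (-7)(-10.5) − (-14)(-9) = -52.5
V_5→V_6: (-14)(4) − (-13)(-10.5) = -192.5
V_6→V_7: (-13)(4) − (-1)(4) = -48
V_7→V_8: (-1)(8) − (-1)(4) = -4
V_8→V_1: (-1)(13) − (12)(8) = -109
Σ = -539.5
Area = |Σ|/2 = 269.75.

269.75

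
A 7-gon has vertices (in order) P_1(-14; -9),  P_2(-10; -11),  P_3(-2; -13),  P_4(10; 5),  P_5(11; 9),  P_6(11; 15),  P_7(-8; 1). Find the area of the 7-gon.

Apply Gauss's area formula: 2A = Σ (x_i·y_{i+1} − x_{i+1}·y_i), indices taken mod 7.
Σ = (64) + (108) + (120) + (35) + (66) + (131) + (86) = 610
Area = |Σ|/2 = 305.

305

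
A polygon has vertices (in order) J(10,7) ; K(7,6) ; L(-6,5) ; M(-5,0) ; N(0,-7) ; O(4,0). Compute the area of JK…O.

Σ = (11) + (71) + (25) + (35) + (28) + (28) = 198
Area = |Σ|/2 = 99.

99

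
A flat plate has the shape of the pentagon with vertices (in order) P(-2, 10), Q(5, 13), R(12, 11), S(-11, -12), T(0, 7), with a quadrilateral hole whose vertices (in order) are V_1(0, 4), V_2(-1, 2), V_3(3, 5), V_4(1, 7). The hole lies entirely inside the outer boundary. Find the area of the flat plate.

Outer boundary:
Σ = (-76) + (-101) + (-23) + (-77) + (14) = -263
Area = |Σ|/2 = 131.5.
Hole:
Apply the shoelace formula: 2A = Σ (x_i·y_{i+1} − x_{i+1}·y_i), indices taken mod 4.
Σ = (4) + (-11) + (16) + (4) = 13
Area = |Σ|/2 = 6.5.
Net area = 131.5 − 6.5 = 125.

125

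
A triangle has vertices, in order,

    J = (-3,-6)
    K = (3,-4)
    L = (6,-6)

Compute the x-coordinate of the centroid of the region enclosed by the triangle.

Apply the surveyor's formula. First the cross-terms c_i = x_i·y_{i+1} − x_{i+1}·y_i:
  30, 6, -54  ⇒  2A = -18, A = -9.
Then Σ (x_i + x_{i+1})·c_i = -108, so x̄ = -108 / (6·(-9)) = 2.

2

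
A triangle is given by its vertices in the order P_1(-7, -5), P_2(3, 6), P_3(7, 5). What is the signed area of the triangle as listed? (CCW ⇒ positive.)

Σ = (-27) + (-27) + (0) = -54
Signed area = Σ/2 = -27 (negative ⇒ clockwise traversal).

-27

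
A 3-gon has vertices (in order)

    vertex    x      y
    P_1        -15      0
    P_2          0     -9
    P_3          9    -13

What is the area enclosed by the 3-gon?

10.5

Σ = (135) + (81) + (-195) = 21
Area = |Σ|/2 = 10.5.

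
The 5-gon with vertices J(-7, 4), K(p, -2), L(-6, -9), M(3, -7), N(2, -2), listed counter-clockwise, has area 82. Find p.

Write out the shoelace sum; only the two edges meeting at K involve p:
2·Area = [((-7)·(-2) − p·4) + (p·(-9) − (-6)·(-2))] + 71
       = -13·p + 73 = 164
⇒ p = -7.

-7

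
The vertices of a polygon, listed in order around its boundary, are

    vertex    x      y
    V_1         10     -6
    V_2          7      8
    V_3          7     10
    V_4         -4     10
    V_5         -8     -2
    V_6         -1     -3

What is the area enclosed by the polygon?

Apply the shoelace (surveyor's) formula: 2A = Σ (x_i·y_{i+1} − x_{i+1}·y_i), indices taken mod 6.
V_1→V_2: (10)(8) − (7)(-6) = 122
V_2→V_3: (7)(10) − (7)(8) = 14
V_3→V_4: (7)(10) − (-4)(10) = 110
V_4→V_5: (-4)(-2) − (-8)(10) = 88
V_5→V_6: (-8)(-3) − (-1)(-2) = 22
V_6→V_1: (-1)(-6) − (10)(-3) = 36
Σ = 392
Area = |Σ|/2 = 196.

196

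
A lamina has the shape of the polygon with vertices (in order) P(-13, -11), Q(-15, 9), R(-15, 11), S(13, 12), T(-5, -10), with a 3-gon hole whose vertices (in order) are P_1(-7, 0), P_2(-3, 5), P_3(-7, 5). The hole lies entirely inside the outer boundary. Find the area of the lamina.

Outer boundary:
Apply the shoelace (surveyor's) formula: 2A = Σ (x_i·y_{i+1} − x_{i+1}·y_i), indices taken mod 5.
Cross-terms: -282, -30, -323, -70, -75  ⇒  Σ = -780
Area = |Σ|/2 = 390.
Hole:
Cross-terms: -35, 20, 35  ⇒  Σ = 20
Area = |Σ|/2 = 10.
Net area = 390 − 10 = 380.

380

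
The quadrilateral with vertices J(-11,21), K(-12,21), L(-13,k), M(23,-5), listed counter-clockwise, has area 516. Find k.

The doubled signed area Σ (x_i y_{i+1} − x_{i+1} y_i) is linear in k.
With k=0 it equals 787; the coefficient of k is -35 (from the two edges through L).
So -35·k + 787 = 2·516 = 1032 ⇒ k = -7.

-7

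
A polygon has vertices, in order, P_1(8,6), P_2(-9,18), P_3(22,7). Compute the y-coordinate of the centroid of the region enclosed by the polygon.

Apply Gauss's area formula. First the cross-terms c_i = x_i·y_{i+1} − x_{i+1}·y_i:
  198, -459, 76  ⇒  2A = -185, A = -92.5.
Then Σ (y_i + y_{i+1})·c_i = -5735, so ȳ = -5735 / (6·(-92.5)) = 31/3.

31/3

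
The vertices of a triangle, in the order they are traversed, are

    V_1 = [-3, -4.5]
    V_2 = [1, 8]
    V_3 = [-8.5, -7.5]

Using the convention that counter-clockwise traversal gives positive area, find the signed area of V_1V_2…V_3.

28.375

Apply the shoelace (surveyor's) formula: 2A = Σ (x_i·y_{i+1} − x_{i+1}·y_i), indices taken mod 3.
V_1→V_2: (-3)(8) − (1)(-4.5) = -19.5
V_2→V_3: (1)(-7.5) − (-8.5)(8) = 60.5
V_3→V_1: (-8.5)(-4.5) − (-3)(-7.5) = 15.75
Σ = 56.75
Signed area = Σ/2 = 28.375 (positive ⇒ counter-clockwise traversal).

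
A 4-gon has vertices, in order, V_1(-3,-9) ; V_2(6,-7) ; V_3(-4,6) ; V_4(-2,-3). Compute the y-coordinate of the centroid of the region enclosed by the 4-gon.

Apply Gauss's area formula. First the cross-terms c_i = x_i·y_{i+1} − x_{i+1}·y_i:
  75, 8, 24, 9  ⇒  2A = 116, A = 58.
Then Σ (y_i + y_{i+1})·c_i = -1244, so ȳ = -1244 / (6·58) = -311/87.

-311/87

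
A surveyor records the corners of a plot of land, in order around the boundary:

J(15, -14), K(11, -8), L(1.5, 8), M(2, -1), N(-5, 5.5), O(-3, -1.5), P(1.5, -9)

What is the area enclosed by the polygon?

144.875

J→K: (15)(-8) − (11)(-14) = 34
K→L: (11)(8) − (1.5)(-8) = 100
L→M: (1.5)(-1) − (2)(8) = -17.5
M→N: (2)(5.5) − (-5)(-1) = 6
N→O: (-5)(-1.5) − (-3)(5.5) = 24
O→P: (-3)(-9) − (1.5)(-1.5) = 29.25
P→J: (1.5)(-14) − (15)(-9) = 114
Σ = 289.75
Area = |Σ|/2 = 144.875.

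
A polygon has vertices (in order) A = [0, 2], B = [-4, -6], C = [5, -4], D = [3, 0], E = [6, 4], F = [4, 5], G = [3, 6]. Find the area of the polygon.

53.5

Apply Gauss's area formula: 2A = Σ (x_i·y_{i+1} − x_{i+1}·y_i), indices taken mod 7.
Cross-terms: 8, 46, 12, 12, 14, 9, 6  ⇒  Σ = 107
Area = |Σ|/2 = 53.5.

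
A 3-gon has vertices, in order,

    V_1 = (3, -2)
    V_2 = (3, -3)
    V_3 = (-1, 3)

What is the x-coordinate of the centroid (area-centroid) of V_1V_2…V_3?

Apply the shoelace formula. First the cross-terms c_i = x_i·y_{i+1} − x_{i+1}·y_i:
  -3, 6, -7  ⇒  2A = -4, A = -2.
Then Σ (x_i + x_{i+1})·c_i = -20, so x̄ = -20 / (6·(-2)) = 5/3.

5/3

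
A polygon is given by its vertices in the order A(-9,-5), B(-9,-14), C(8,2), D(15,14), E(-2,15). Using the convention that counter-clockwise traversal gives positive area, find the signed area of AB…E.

Apply the surveyor's formula: 2A = Σ (x_i·y_{i+1} − x_{i+1}·y_i), indices taken mod 5.
Σ = (81) + (94) + (82) + (253) + (145) = 655
Signed area = Σ/2 = 327.5 (positive ⇒ counter-clockwise traversal).

327.5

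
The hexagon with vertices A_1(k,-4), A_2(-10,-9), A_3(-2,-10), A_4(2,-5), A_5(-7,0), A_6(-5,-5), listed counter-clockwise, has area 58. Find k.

-6

The doubled signed area Σ (x_i y_{i+1} − x_{i+1} y_i) is linear in k.
With k=0 it equals 92; the coefficient of k is -4 (from the two edges through A_1).
So -4·k + 92 = 2·58 = 116 ⇒ k = -6.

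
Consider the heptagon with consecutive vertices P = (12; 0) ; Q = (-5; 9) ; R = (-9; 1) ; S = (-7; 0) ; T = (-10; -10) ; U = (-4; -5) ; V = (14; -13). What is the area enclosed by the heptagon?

274.5

Cross-terms: 108, 76, 7, 70, 10, 122, 156  ⇒  Σ = 549
Area = |Σ|/2 = 274.5.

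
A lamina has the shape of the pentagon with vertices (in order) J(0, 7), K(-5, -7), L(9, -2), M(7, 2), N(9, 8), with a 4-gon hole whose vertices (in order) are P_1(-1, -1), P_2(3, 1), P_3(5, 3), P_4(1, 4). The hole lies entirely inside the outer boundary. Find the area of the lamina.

Outer boundary:
Cross-terms: 35, 73, 32, 38, 63  ⇒  Σ = 241
Area = |Σ|/2 = 120.5.
Hole:
Σ = (2) + (4) + (17) + (3) = 26
Area = |Σ|/2 = 13.
Net area = 120.5 − 13 = 107.5.

107.5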